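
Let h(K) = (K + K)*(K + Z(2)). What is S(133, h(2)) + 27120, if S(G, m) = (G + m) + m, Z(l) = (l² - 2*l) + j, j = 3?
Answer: 27293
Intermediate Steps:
Z(l) = 3 + l² - 2*l (Z(l) = (l² - 2*l) + 3 = 3 + l² - 2*l)
h(K) = 2*K*(3 + K) (h(K) = (K + K)*(K + (3 + 2² - 2*2)) = (2*K)*(K + (3 + 4 - 4)) = (2*K)*(K + 3) = (2*K)*(3 + K) = 2*K*(3 + K))
S(G, m) = G + 2*m
S(133, h(2)) + 27120 = (133 + 2*(2*2*(3 + 2))) + 27120 = (133 + 2*(2*2*5)) + 27120 = (133 + 2*20) + 27120 = (133 + 40) + 27120 = 173 + 27120 = 27293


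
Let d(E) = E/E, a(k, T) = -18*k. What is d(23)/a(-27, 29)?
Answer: 1/486 ≈ 0.0020576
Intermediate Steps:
d(E) = 1
d(23)/a(-27, 29) = 1/(-18*(-27)) = 1/486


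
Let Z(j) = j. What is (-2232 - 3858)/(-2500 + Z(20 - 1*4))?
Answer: 1015/414 ≈ 2.4517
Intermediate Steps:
(-2232 - 3858)/(-2500 + Z(20 - 1*4)) = (-2232 - 3858)/(-2500 + (20 - 1*4)) = -6090/(-2500 + (20 - 4)) = -6090/(-2500 + 16) = -6090/(-2484) = -6090*(-1/2484) = 1015/414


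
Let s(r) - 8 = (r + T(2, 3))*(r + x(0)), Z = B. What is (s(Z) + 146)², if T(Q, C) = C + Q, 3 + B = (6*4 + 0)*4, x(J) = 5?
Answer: 95218564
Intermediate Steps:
B = 93 (B = -3 + (6*4 + 0)*4 = -3 + (24 + 0)*4 = -3 + 24*4 = -3 + 96 = 93)
Z = 93
s(r) = 8 + (5 + r)² (s(r) = 8 + (r + (3 + 2))*(r + 5) = 8 + (r + 5)*(5 + r) = 8 + (5 + r)*(5 + r) = 8 + (5 + r)²)
(s(Z) + 146)² = ((33 + 93² + 10*93) + 146)² = ((33 + 8649 + 930) + 146)² = (9612 + 146)² = 9758² = 95218564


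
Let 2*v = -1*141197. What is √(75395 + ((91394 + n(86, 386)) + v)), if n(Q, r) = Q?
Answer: √385106/2 ≈ 310.28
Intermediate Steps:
v = -141197/2 (v = (-1*141197)/2 = (½)*(-141197) = -141197/2 ≈ -70599.)
√(75395 + ((91394 + n(86, 386)) + v)) = √(75395 + ((91394 + 86) - 141197/2)) = √(75395 + (91480 - 141197/2)) = √(75395 + 41763/2) = √(192553/2) = √385106/2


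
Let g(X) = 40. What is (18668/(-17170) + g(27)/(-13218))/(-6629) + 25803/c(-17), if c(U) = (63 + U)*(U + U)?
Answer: -81553570913809/4943264599860 ≈ -16.498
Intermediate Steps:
c(U) = 2*U*(63 + U) (c(U) = (63 + U)*(2*U) = 2*U*(63 + U))
(18668/(-17170) + g(27)/(-13218))/(-6629) + 25803/c(-17) = (18668/(-17170) + 40/(-13218))/(-6629) + 25803/((2*(-17)*(63 - 17))) = (18668*(-1/17170) + 40*(-1/13218))*(-1/6629) + 25803/((2*(-17)*46)) = (-9334/8585 - 20/6609)*(-1/6629) + 25803/(-1564) = -61860106/56738265*(-1/6629) + 25803*(-1/1564) = 8837158/53731136955 - 25803/1564 = -81553570913809/4943264599860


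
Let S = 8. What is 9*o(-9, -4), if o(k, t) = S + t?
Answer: 36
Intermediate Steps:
o(k, t) = 8 + t
9*o(-9, -4) = 9*(8 - 4) = 9*4 = 36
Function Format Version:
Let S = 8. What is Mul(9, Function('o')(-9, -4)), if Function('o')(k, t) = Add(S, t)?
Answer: 36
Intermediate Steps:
Function('o')(k, t) = Add(8, t)
Mul(9, Function('o')(-9, -4)) = Mul(9, Add(8, -4)) = Mul(9, 4) = 36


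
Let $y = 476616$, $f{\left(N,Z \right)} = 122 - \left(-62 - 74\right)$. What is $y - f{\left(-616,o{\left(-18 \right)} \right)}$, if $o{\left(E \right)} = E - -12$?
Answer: $476358$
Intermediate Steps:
$o{\left(E \right)} = 12 + E$ ($o{\left(E \right)} = E + 12 = 12 + E$)
$f{\left(N,Z \right)} = 258$ ($f{\left(N,Z \right)} = 122 - \left(-62 - 74\right) = 122 - -136 = 122 + 136 = 258$)
$y - f{\left(-616,o{\left(-18 \right)} \right)} = 476616 - 258 = 476358$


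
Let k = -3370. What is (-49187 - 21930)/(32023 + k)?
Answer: -71117/28653 ≈ -2.4820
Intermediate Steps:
(-49187 - 21930)/(32023 + k) = (-49187 - 21930)/(32023 - 3370) = -71117/28653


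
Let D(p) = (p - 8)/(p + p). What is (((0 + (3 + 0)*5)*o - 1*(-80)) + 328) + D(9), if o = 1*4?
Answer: 8425/18 ≈ 468.06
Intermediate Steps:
o = 4
D(p) = (-8 + p)/(2*p) (D(p) = (-8 + p)/((2*p)) = (-8 + p)*(1/(2*p)) = (-8 + p)/(2*p))
(((0 + (3 + 0)*5)*o - 1*(-80)) + 328) + D(9) = (((0 + (3 + 0)*5)*4 - 1*(-80)) + 328) + (½)*(-8 + 9)/9 = (((0 + 3*5)*4 + 80) + 328) + (½)*(⅑)*1 = (((0 + 15)*4 + 80) + 328) + 1/18 = ((15*4 + 80) + 328) + 1/18 = ((60 + 80) + 328) + 1/18 = (140 + 328) + 1/18 = 468 + 1/18 = 8425/18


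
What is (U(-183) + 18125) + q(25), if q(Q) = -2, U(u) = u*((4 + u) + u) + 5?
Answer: 84374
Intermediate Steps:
U(u) = 5 + u*(4 + 2*u) (U(u) = u*(4 + 2*u) + 5 = 5 + u*(4 + 2*u))
(U(-183) + 18125) + q(25) = ((5 + 2*(-183)² + 4*(-183)) + 18125) - 2 = ((5 + 2*33489 - 732) + 18125) - 2 = ((5 + 66978 - 732) + 18125) - 2 = (66251 + 18125) - 2 = 84376 - 2 = 84374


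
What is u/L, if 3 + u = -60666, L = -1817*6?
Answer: 20223/3634 ≈ 5.5649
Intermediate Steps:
L = -10902
u = -60669 (u = -3 - 60666 = -60669)
u/L = -60669/(-10902) = -60669*(-1/10902) = 20223/3634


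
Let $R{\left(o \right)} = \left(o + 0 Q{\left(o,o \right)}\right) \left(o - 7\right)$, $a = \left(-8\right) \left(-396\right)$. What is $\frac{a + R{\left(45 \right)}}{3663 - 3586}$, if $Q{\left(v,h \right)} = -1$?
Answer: $\frac{4878}{77} \approx 63.351$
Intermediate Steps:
$a = 3168$
$R{\left(o \right)} = o \left(-7 + o\right)$ ($R{\left(o \right)} = \left(o + 0 \left(-1\right)\right) \left(o - 7\right) = \left(o + 0\right) \left(-7 + o\right) = o \left(-7 + o\right)$)
$\frac{a + R{\left(45 \right)}}{3663 - 3586} = \frac{3168 + 45 \left(-7 + 45\right)}{3663 - 3586} = \frac{3168 + 45 \cdot 38}{77} = \left(3168 + 1710\right) \frac{1}{77} = 4878 \cdot \frac{1}{77} = \frac{4878}{77}$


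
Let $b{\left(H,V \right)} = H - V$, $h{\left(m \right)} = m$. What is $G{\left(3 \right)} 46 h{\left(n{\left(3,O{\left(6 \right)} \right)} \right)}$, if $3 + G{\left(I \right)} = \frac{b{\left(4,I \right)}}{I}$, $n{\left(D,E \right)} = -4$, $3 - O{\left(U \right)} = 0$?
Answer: $\frac{1472}{3} \approx 490.67$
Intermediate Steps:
$O{\left(U \right)} = 3$ ($O{\left(U \right)} = 3 - 0 = 3 + 0 = 3$)
$G{\left(I \right)} = -3 + \frac{4 - I}{I}$
$G{\left(3 \right)} 46 h{\left(n{\left(3,O{\left(6 \right)} \right)} \right)} = \left(-4 + \frac{4}{3}\right) 46 \left(-4\right) = \left(- \frac{8}{3}\right) 46 \left(-4\right) = \left(- \frac{368}{3}\right) \left(-4\right) = \frac{1472}{3}$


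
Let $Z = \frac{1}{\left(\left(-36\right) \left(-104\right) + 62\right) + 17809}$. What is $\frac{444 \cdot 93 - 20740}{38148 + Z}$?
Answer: $\frac{444231480}{824569021} \approx 0.53874$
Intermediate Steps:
$Z = \frac{1}{21615}$ ($Z = \frac{1}{\left(3744 + 62\right) + 17809} = \frac{1}{3806 + 17809} = \frac{1}{21615} \approx 4.6264 \cdot 10^{-5}$)
$\frac{444 \cdot 93 - 20740}{38148 + Z} = \frac{444 \cdot 93 - 20740}{38148 + \frac{1}{21615}} = \frac{41292 - 20740}{\frac{824569021}{21615}} = 20552 \cdot \frac{21615}{824569021} = \frac{444231480}{824569021}$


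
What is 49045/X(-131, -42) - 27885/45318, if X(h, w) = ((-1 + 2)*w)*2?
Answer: -4075025/6972 ≈ -584.48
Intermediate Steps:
X(h, w) = 2*w (X(h, w) = (1*w)*2 = w*2 = 2*w)
49045/X(-131, -42) - 27885/45318 = 49045/((2*(-42))) - 27885/45318 = 49045/(-84) - 27885*1/45318 = 49045*(-1/84) - 715/1162 = -49045/84 - 715/1162 = -4075025/6972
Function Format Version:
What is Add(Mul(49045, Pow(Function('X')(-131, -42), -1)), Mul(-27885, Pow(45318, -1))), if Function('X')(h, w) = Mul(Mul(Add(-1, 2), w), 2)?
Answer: Rational(-4075025, 6972) ≈ -584.48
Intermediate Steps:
Function('X')(h, w) = Mul(2, w) (Function('X')(h, w) = Mul(Mul(1, w), 2) = Mul(w, 2) = Mul(2, w))
Add(Mul(49045, Pow(Function('X')(-131, -42), -1)), Mul(-27885, Pow(45318, -1))) = Add(Mul(49045, Pow(Mul(2, -42), -1)), Mul(-27885, Pow(45318, -1))) = Add(Mul(49045, Pow(-84, -1)), Mul(-27885, Rational(1, 45318))) = Add(Mul(49045, Rational(-1, 84)), Rational(-715, 1162)) = Add(Rational(-49045, 84), Rational(-715, 1162)) = Rational(-4075025, 6972)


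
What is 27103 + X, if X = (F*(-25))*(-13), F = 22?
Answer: 34253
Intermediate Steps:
X = 7150 (X = (22*(-25))*(-13) = -550*(-13) = 7150)
27103 + X = 27103 + 7150 = 34253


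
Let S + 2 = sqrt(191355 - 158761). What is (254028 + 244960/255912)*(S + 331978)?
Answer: 2697680900408512/31989 + 8126132312*sqrt(32594)/31989 ≈ 8.4377e+10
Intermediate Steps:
S = -2 + sqrt(32594) (S = -2 + sqrt(191355 - 158761) = -2 + sqrt(32594) ≈ 178.54)
(254028 + 244960/255912)*(S + 331978) = (254028 + 244960/255912)*((-2 + sqrt(32594)) + 331978) = (254028 + 244960*(1/255912))*(331976 + sqrt(32594)) = (254028 + 30620/31989)*(331976 + sqrt(32594)) = 8126132312*(331976 + sqrt(32594))/31989 = 2697680900408512/31989 + 8126132312*sqrt(32594)/31989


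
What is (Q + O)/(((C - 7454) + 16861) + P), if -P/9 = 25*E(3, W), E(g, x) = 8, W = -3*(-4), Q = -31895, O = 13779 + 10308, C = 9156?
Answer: -7808/16763 ≈ -0.46579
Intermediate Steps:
O = 24087
W = 12
P = -1800 (P = -225*8 = -9*200 = -1800)
(Q + O)/(((C - 7454) + 16861) + P) = (-31895 + 24087)/(((9156 - 7454) + 16861) - 1800) = -7808/((1702 + 16861) - 1800) = -7808/(18563 - 1800) = -7808/16763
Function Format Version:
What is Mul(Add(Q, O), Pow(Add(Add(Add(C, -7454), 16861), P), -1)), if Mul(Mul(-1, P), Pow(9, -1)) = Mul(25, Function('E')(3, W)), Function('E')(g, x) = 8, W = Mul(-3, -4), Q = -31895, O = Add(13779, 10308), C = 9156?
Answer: Rational(-7808, 16763) ≈ -0.46579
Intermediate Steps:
O = 24087
W = 12
P = -1800 (P = Mul(-9, Mul(25, 8)) = Mul(-9, 200) = -1800)
Mul(Add(Q, O), Pow(Add(Add(Add(C, -7454), 16861), P), -1)) = Mul(Add(-31895, 24087), Pow(Add(Add(Add(9156, -7454), 16861), -1800), -1)) = Mul(-7808, Pow(Add(Add(1702, 16861), -1800), -1)) = Mul(-7808, Pow(Add(18563, -1800), -1)) = Mul(-7808, Pow(16763, -1)) = Mul(-7808, Rational(1, 16763)) = Rational(-7808, 16763)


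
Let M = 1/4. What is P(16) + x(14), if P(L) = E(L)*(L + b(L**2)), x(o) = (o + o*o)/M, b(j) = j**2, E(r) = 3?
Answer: 197496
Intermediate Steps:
M = 1/4 ≈ 0.25000
x(o) = 4*o + 4*o**2 (x(o) = (o + o*o)/(1/4) = (o + o**2)*4 = 4*o + 4*o**2)
P(L) = 3*L + 3*L**4 (P(L) = 3*(L + (L**2)**2) = 3*(L + L**4) = 3*L + 3*L**4)
P(16) + x(14) = 3*16*(1 + 16**3) + 4*14*(1 + 14) = 3*16*(1 + 4096) + 4*14*15 = 3*16*4097 + 840 = 196656 + 840 = 197496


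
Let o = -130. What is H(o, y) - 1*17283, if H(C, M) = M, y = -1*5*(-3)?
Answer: -17268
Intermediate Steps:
y = 15 (y = -5*(-3) = 15)
H(o, y) - 1*17283 = 15 - 1*17283 = 15 - 17283 = -17268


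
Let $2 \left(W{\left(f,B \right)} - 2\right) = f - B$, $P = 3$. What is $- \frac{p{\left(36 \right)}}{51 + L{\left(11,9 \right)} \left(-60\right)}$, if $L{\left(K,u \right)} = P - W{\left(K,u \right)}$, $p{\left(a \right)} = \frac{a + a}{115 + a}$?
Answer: $- \frac{24}{2567} \approx -0.0093494$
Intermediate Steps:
$W{\left(f,B \right)} = 2 + \frac{f}{2} - \frac{B}{2}$ ($W{\left(f,B \right)} = 2 + \frac{f - B}{2} = 2 - \left(\frac{B}{2} - \frac{f}{2}\right) = 2 + \frac{f}{2} - \frac{B}{2}$)
$p{\left(a \right)} = \frac{2 a}{115 + a}$
$L{\left(K,u \right)} = 1 + \frac{u}{2} - \frac{K}{2}$ ($L{\left(K,u \right)} = 3 - \left(2 + \frac{K}{2} - \frac{u}{2}\right) = 1 + \frac{u}{2} - \frac{K}{2}$)
$- \frac{p{\left(36 \right)}}{51 + L{\left(11,9 \right)} \left(-60\right)} = - \frac{2 \cdot 36 \frac{1}{115 + 36}}{51 + \left(1 + \frac{1}{2} \cdot 9 - \frac{11}{2}\right) \left(-60\right)} = - \frac{2 \cdot 36 \cdot \frac{1}{151}}{51 + \left(1 + \frac{9}{2} - \frac{11}{2}\right) \left(-60\right)} = - \frac{2 \cdot 36 \cdot \frac{1}{151}}{51 + 0 \left(-60\right)} = - \frac{72}{151 \left(51 + 0\right)} = - \frac{72}{151 \cdot 51} = \left(-1\right) \frac{24}{2567} = - \frac{24}{2567}$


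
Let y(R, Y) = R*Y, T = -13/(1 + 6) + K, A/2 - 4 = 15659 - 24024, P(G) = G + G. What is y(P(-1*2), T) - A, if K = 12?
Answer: 116770/7 ≈ 16681.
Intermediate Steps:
P(G) = 2*G
A = -16722 (A = 8 + 2*(15659 - 24024) = 8 + 2*(-8365) = 8 - 16730 = -16722)
T = 71/7 (T = -13/(1 + 6) + 12 = -13/7 + 12 = 71/7 ≈ 10.143)
y(P(-1*2), T) - A = (2*(-1*2))*(71/7) - 1*(-16722) = (2*(-2))*(71/7) + 16722 = -4*71/7 + 16722 = -284/7 + 16722 = 116770/7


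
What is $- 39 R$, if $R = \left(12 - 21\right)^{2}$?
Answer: $-3159$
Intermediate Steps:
$R = 81$ ($R = \left(-9\right)^{2} = 81$)
$- 39 R = \left(-39\right) 81 = -3159$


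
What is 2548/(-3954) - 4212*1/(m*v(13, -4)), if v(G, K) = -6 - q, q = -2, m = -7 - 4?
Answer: -2095795/21747 ≈ -96.372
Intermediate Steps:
m = -11
v(G, K) = -4 (v(G, K) = -6 - 1*(-2) = -6 + 2 = -4)
2548/(-3954) - 4212*1/(m*v(13, -4)) = 2548/(-3954) - 4212/((-11*(-4))) = 2548*(-1/3954) - 4212/44 = -1274/1977 - 4212*1/44 = -1274/1977 - 1053/11 = -2095795/21747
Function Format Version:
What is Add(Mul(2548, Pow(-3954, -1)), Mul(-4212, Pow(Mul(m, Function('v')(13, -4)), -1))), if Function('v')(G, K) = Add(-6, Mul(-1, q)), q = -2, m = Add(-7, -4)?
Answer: Rational(-2095795, 21747) ≈ -96.372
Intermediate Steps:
m = -11
Function('v')(G, K) = -4 (Function('v')(G, K) = Add(-6, Mul(-1, -2)) = Add(-6, 2) = -4)
Add(Mul(2548, Pow(-3954, -1)), Mul(-4212, Pow(Mul(m, Function('v')(13, -4)), -1))) = Add(Mul(2548, Pow(-3954, -1)), Mul(-4212, Pow(Mul(-11, -4), -1))) = Add(Mul(2548, Rational(-1, 3954)), Mul(-4212, Pow(44, -1))) = Add(Rational(-1274, 1977), Mul(-4212, Rational(1, 44))) = Add(Rational(-1274, 1977), Rational(-1053, 11)) = Rational(-2095795, 21747)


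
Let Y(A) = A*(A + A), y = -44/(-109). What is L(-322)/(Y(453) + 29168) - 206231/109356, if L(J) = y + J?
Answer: -290746051327/154111145916 ≈ -1.8866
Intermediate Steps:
y = 44/109 (y = -44*(-1/109) = 44/109 ≈ 0.40367)
Y(A) = 2*A² (Y(A) = A*(2*A) = 2*A²)
L(J) = 44/109 + J
L(-322)/(Y(453) + 29168) - 206231/109356 = (44/109 - 322)/(2*453² + 29168) - 206231/109356 = -35054/(109*(2*205209 + 29168)) - 206231*1/109356 = -35054/(109*(410418 + 29168)) - 206231/109356 = -35054/109/439586 - 206231/109356 = -35054/109*1/439586 - 206231/109356 = -1031/1409261 - 206231/109356 = -290746051327/154111145916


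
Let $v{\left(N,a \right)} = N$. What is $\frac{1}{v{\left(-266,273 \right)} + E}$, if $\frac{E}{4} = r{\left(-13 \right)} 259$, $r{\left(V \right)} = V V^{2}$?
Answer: $- \frac{1}{2276358} \approx -4.393 \cdot 10^{-7}$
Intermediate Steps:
$r{\left(V \right)} = V^{3}$
$E = -2276092$ ($E = 4 \left(-13\right)^{3} \cdot 259 = 4 \left(\left(-2197\right) 259\right) = 4 \left(-569023\right) = -2276092$)
$\frac{1}{v{\left(-266,273 \right)} + E} = \frac{1}{-266 - 2276092} = \frac{1}{-2276358} = - \frac{1}{2276358}$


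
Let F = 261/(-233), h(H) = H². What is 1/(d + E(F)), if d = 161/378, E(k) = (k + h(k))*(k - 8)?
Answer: -683064198/547658249 ≈ -1.2472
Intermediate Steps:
F = -261/233 (F = 261*(-1/233) = -261/233 ≈ -1.1202)
E(k) = (-8 + k)*(k + k²) (E(k) = (k + k²)*(k - 8) = (k + k²)*(-8 + k) = (-8 + k)*(k + k²))
d = 23/54 (d = 161*(1/378) = 23/54 ≈ 0.42593)
1/(d + E(F)) = 1/(23/54 - 261*(-8 + (-261/233)² - 7*(-261/233))/233) = 1/(23/54 - 261*(-8 + 68121/54289 + 1827/233)/233) = 1/(23/54 - 261/233*59500/54289) = 1/(23/54 - 15529500/12649337) = 1/(-547658249/683064198) = -683064198/547658249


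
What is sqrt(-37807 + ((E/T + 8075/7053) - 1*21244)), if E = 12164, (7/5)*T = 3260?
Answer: I*sqrt(1950937695574198071)/5748195 ≈ 242.99*I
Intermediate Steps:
T = 16300/7 (T = (5/7)*3260 = 16300/7 ≈ 2328.6)
sqrt(-37807 + ((E/T + 8075/7053) - 1*21244)) = sqrt(-37807 + ((12164/(16300/7) + 8075/7053) - 1*21244)) = sqrt(-37807 + ((12164*(7/16300) + 8075*(1/7053)) - 21244)) = sqrt(-37807 + ((21287/4075 + 8075/7053) - 21244)) = sqrt(-37807 + (183042836/28740975 - 21244)) = sqrt(-37807 - 610390230064/28740975) = sqrt(-1697000271889/28740975) = I*sqrt(1950937695574198071)/5748195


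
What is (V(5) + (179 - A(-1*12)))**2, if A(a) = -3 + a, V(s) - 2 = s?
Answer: 40401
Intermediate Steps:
V(s) = 2 + s
(V(5) + (179 - A(-1*12)))**2 = ((2 + 5) + (179 - (-3 - 1*12)))**2 = (7 + (179 - (-3 - 12)))**2 = (7 + (179 - 1*(-15)))**2 = (7 + (179 + 15))**2 = (7 + 194)**2 = 201**2 = 40401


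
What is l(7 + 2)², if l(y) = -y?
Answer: 81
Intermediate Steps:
l(7 + 2)² = (-(7 + 2))² = (-1*9)² = (-9)² = 81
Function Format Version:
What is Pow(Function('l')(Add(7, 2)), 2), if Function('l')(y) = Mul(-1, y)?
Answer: 81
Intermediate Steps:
Pow(Function('l')(Add(7, 2)), 2) = Pow(Mul(-1, Add(7, 2)), 2) = Pow(Mul(-1, 9), 2) = Pow(-9, 2) = 81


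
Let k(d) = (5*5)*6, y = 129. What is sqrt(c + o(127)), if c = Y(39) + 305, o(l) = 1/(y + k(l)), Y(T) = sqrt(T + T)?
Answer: sqrt(2637976 + 8649*sqrt(78))/93 ≈ 17.715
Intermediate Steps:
Y(T) = sqrt(2)*sqrt(T) (Y(T) = sqrt(2*T) = sqrt(2)*sqrt(T))
k(d) = 150 (k(d) = 25*6 = 150)
o(l) = 1/279 (o(l) = 1/(129 + 150) = 1/279)
c = 305 + sqrt(78) (c = sqrt(2)*sqrt(39) + 305 = sqrt(78) + 305 = 305 + sqrt(78) ≈ 313.83)
sqrt(c + o(127)) = sqrt((305 + sqrt(78)) + 1/279) = sqrt(85096/279 + sqrt(78))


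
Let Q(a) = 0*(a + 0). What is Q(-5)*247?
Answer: 0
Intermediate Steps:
Q(a) = 0 (Q(a) = 0*a = 0)
Q(-5)*247 = 0*247 = 0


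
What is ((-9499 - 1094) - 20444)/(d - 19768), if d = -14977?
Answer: 31037/34745 ≈ 0.89328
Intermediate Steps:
((-9499 - 1094) - 20444)/(d - 19768) = ((-9499 - 1094) - 20444)/(-14977 - 19768) = (-10593 - 20444)/(-34745) = -31037*(-1/34745) = 31037/34745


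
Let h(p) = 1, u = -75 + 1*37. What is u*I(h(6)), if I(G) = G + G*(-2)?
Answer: 38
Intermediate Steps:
u = -38 (u = -75 + 37 = -38)
I(G) = -G (I(G) = G - 2*G = -G)
u*I(h(6)) = -(-38) = -38*(-1) = 38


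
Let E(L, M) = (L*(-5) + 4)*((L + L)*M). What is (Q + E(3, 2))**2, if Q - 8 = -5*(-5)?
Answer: 9801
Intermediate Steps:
Q = 33 (Q = 8 - 5*(-5) = 8 + 25 = 33)
E(L, M) = 2*L*M*(4 - 5*L) (E(L, M) = (-5*L + 4)*((2*L)*M) = (4 - 5*L)*(2*L*M) = 2*L*M*(4 - 5*L))
(Q + E(3, 2))**2 = (33 + 2*3*2*(4 - 5*3))**2 = (33 + 2*3*2*(4 - 15))**2 = (33 + 2*3*2*(-11))**2 = (33 - 132)**2 = (-99)**2 = 9801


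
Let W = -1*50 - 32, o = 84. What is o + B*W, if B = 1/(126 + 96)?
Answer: 9283/111 ≈ 83.631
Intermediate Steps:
B = 1/222 ≈ 0.0045045
W = -82 (W = -50 - 32 = -82)
o + B*W = 84 + (1/222)*(-82) = 84 - 41/111 = 9283/111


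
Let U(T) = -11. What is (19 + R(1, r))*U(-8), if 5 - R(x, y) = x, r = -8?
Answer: -253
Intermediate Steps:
R(x, y) = 5 - x
(19 + R(1, r))*U(-8) = (19 + (5 - 1*1))*(-11) = (19 + (5 - 1))*(-11) = (19 + 4)*(-11) = 23*(-11) = -253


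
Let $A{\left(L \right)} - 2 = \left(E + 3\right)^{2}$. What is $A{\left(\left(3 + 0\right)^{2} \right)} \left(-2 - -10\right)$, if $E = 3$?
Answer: $304$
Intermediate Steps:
$A{\left(L \right)} = 38$ ($A{\left(L \right)} = 2 + \left(3 + 3\right)^{2} = 2 + 6^{2} = 2 + 36 = 38$)
$A{\left(\left(3 + 0\right)^{2} \right)} \left(-2 - -10\right) = 38 \left(-2 - -10\right) = 38 \left(-2 + 10\right) = 38 \cdot 8 = 304$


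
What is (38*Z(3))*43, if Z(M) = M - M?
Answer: 0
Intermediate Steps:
Z(M) = 0
(38*Z(3))*43 = (38*0)*43 = 0*43 = 0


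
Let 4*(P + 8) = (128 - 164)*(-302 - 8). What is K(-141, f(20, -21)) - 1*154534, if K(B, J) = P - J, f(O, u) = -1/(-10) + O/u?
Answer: -31867741/210 ≈ -1.5175e+5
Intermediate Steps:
f(O, u) = ⅒ + O/u (f(O, u) = -1*(-⅒) + O/u = ⅒ + O/u)
P = 2782 (P = -8 + ((128 - 164)*(-302 - 8))/4 = -8 + (-36*(-310))/4 = -8 + (¼)*11160 = -8 + 2790 = 2782)
K(B, J) = 2782 - J
K(-141, f(20, -21)) - 1*154534 = (2782 - (20 + (⅒)*(-21))/(-21)) - 1*154534 = (2782 - (-1)*(20 - 21/10)/21) - 154534 = (2782 - (-1)*179/(21*10)) - 154534 = (2782 - 1*(-179/210)) - 154534 = (2782 + 179/210) - 154534 = 584399/210 - 154534 = -31867741/210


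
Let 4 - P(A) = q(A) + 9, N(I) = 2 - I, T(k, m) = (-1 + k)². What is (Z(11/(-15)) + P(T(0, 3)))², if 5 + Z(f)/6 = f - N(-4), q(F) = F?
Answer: 145924/25 ≈ 5837.0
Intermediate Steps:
P(A) = -5 - A (P(A) = 4 - (A + 9) = 4 - (9 + A) = 4 + (-9 - A) = -5 - A)
Z(f) = -66 + 6*f (Z(f) = -30 + 6*(f - (2 - 1*(-4))) = -30 + 6*(f - (2 + 4)) = -30 + 6*(f - 1*6) = -30 + 6*(f - 6) = -30 + 6*(-6 + f) = -30 + (-36 + 6*f) = -66 + 6*f)
(Z(11/(-15)) + P(T(0, 3)))² = ((-66 + 6*(11/(-15))) + (-5 - (-1 + 0)²))² = ((-66 + 6*(11*(-1/15))) + (-5 - 1*(-1)²))² = ((-66 + 6*(-11/15)) + (-5 - 1*1))² = ((-66 - 22/5) + (-5 - 1))² = (-352/5 - 6)² = (-382/5)² = 145924/25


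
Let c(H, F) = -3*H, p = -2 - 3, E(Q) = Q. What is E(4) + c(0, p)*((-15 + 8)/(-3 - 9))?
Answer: 4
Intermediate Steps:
p = -5
E(4) + c(0, p)*((-15 + 8)/(-3 - 9)) = 4 + (-3*0)*((-15 + 8)/(-3 - 9)) = 4 + 0*(-7/(-12)) = 4 + 0*(-7*(-1/12)) = 4 + 0*(7/12) = 4 + 0 = 4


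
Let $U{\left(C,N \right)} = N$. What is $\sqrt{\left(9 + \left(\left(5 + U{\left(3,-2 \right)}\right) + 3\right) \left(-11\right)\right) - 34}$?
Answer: $i \sqrt{91} \approx 9.5394 i$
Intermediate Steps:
$\sqrt{\left(9 + \left(\left(5 + U{\left(3,-2 \right)}\right) + 3\right) \left(-11\right)\right) - 34} = \sqrt{\left(9 + \left(\left(5 - 2\right) + 3\right) \left(-11\right)\right) - 34} = \sqrt{\left(9 + \left(3 + 3\right) \left(-11\right)\right) - 34} = \sqrt{\left(9 + 6 \left(-11\right)\right) - 34} = \sqrt{\left(9 - 66\right) - 34} = \sqrt{-57 - 34} = \sqrt{-91} = i \sqrt{91}$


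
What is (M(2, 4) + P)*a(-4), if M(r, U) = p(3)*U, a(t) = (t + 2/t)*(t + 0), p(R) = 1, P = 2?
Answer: 108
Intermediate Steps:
a(t) = t*(t + 2/t) (a(t) = (t + 2/t)*t = t*(t + 2/t))
M(r, U) = U (M(r, U) = 1*U = U)
(M(2, 4) + P)*a(-4) = (4 + 2)*(2 + (-4)²) = 6*(2 + 16) = 6*18 = 108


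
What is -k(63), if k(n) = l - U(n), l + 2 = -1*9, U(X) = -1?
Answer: 10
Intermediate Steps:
l = -11 (l = -2 - 1*9 = -2 - 9 = -11)
k(n) = -10 (k(n) = -11 - 1*(-1) = -11 + 1 = -10)
-k(63) = -1*(-10) = 10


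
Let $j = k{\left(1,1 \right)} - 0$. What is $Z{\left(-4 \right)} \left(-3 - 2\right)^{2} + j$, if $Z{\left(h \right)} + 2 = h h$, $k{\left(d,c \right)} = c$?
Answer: $351$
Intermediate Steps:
$j = 1$ ($j = 1 - 0 = 1 + 0 = 1$)
$Z{\left(h \right)} = -2 + h^{2}$ ($Z{\left(h \right)} = -2 + h h = -2 + h^{2}$)
$Z{\left(-4 \right)} \left(-3 - 2\right)^{2} + j = \left(-2 + \left(-4\right)^{2}\right) \left(-3 - 2\right)^{2} + 1 = \left(-2 + 16\right) \left(-5\right)^{2} + 1 = 14 \cdot 25 + 1 = 350 + 1 = 351$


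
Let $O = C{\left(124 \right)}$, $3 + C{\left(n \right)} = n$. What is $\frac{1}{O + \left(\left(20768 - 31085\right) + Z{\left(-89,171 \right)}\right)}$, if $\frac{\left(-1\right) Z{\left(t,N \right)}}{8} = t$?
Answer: $- \frac{1}{9484} \approx -0.00010544$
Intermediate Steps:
$C{\left(n \right)} = -3 + n$
$Z{\left(t,N \right)} = - 8 t$
$O = 121$ ($O = -3 + 124 = 121$)
$\frac{1}{O + \left(\left(20768 - 31085\right) + Z{\left(-89,171 \right)}\right)} = \frac{1}{121 + \left(\left(20768 - 31085\right) - -712\right)} = \frac{1}{121 + \left(-10317 + 712\right)} = \frac{1}{121 - 9605} = \frac{1}{-9484} = - \frac{1}{9484}$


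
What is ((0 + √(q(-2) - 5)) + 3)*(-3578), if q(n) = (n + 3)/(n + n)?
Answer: -10734 - 1789*I*√21 ≈ -10734.0 - 8198.2*I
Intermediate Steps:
q(n) = (3 + n)/(2*n) (q(n) = (3 + n)/((2*n)) = (3 + n)*(1/(2*n)) = (3 + n)/(2*n))
((0 + √(q(-2) - 5)) + 3)*(-3578) = ((0 + √((½)*(3 - 2)/(-2) - 5)) + 3)*(-3578) = ((0 + √((½)*(-½)*1 - 5)) + 3)*(-3578) = ((0 + √(-¼ - 5)) + 3)*(-3578) = ((0 + √(-21/4)) + 3)*(-3578) = ((0 + I*√21/2) + 3)*(-3578) = (I*√21/2 + 3)*(-3578) = (3 + I*√21/2)*(-3578) = -10734 - 1789*I*√21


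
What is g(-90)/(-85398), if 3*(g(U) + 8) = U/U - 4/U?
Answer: 1033/11528730 ≈ 8.9602e-5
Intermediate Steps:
g(U) = -23/3 - 4/(3*U) (g(U) = -8 + (U/U - 4/U)/3 = -8 + (1 - 4/U)/3 = -8 + (⅓ - 4/(3*U)) = -23/3 - 4/(3*U))
g(-90)/(-85398) = ((⅓)*(-4 - 23*(-90))/(-90))/(-85398) = ((⅓)*(-1/90)*(-4 + 2070))*(-1/85398) = ((⅓)*(-1/90)*2066)*(-1/85398) = -1033/135*(-1/85398) = 1033/11528730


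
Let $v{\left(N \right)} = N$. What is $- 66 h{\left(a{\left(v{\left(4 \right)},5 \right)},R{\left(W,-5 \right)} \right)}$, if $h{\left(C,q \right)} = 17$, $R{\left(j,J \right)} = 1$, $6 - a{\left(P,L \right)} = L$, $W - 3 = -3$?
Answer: $-1122$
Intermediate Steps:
$W = 0$ ($W = 3 - 3 = 0$)
$a{\left(P,L \right)} = 6 - L$
$- 66 h{\left(a{\left(v{\left(4 \right)},5 \right)},R{\left(W,-5 \right)} \right)} = \left(-66\right) 17 = -1122$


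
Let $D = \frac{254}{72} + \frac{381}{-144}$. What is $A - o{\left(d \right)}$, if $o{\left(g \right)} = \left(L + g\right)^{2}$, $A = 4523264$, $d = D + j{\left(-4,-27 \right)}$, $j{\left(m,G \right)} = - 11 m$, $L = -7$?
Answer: $\frac{93764645279}{20736} \approx 4.5218 \cdot 10^{6}$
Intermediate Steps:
$D = \frac{127}{144}$ ($D = 254 \cdot \frac{1}{72} + 381 \left(- \frac{1}{144}\right) = \frac{127}{36} - \frac{127}{48} = \frac{127}{144} \approx 0.88194$)
$d = \frac{6463}{144}$ ($d = \frac{127}{144} - -44 = \frac{127}{144} + 44 = \frac{6463}{144} \approx 44.882$)
$o{\left(g \right)} = \left(-7 + g\right)^{2}$
$A - o{\left(d \right)} = 4523264 - \left(-7 + \frac{6463}{144}\right)^{2} = 4523264 - \left(\frac{5455}{144}\right)^{2} = 4523264 - \frac{29757025}{20736} = \frac{93764645279}{20736}$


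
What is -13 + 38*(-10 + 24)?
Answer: 519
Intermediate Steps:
-13 + 38*(-10 + 24) = -13 + 38*14 = -13 + 532 = 519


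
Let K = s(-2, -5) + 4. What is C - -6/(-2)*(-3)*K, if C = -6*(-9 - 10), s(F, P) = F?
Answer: 132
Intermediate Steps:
K = 2 (K = -2 + 4 = 2)
C = 114 (C = -6*(-19) = 114)
C - -6/(-2)*(-3)*K = 114 - -6/(-2)*(-3)*2 = 114 - -6*(-1)/2*(-3)*2 = 114 - -2*(-3/2)*(-3)*2 = 114 - 3*(-3)*2 = 114 - (-9)*2 = 114 - 1*(-18) = 114 + 18 = 132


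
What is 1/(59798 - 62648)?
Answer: -1/2850 ≈ -0.00035088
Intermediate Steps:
1/(59798 - 62648) = 1/(-2850) = -1/2850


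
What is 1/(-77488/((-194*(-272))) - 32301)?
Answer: -3298/106533541 ≈ -3.0957e-5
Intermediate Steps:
1/(-77488/((-194*(-272))) - 32301) = 1/(-77488/52768 - 32301) = 1/(-77488*1/52768 - 32301) = 1/(-4843/3298 - 32301) = 1/(-106533541/3298) = -3298/106533541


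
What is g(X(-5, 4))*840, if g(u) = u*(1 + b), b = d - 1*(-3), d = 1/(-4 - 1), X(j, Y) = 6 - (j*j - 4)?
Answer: -47880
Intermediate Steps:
X(j, Y) = 10 - j**2 (X(j, Y) = 6 - (j**2 - 4) = 6 - (-4 + j**2) = 6 + (4 - j**2) = 10 - j**2)
d = -1/5 (d = 1/(-5) = -1/5 ≈ -0.20000)
b = 14/5 (b = -1/5 - 1*(-3) = -1/5 + 3 = 14/5 ≈ 2.8000)
g(u) = 19*u/5 (g(u) = u*(1 + 14/5) = u*(19/5) = 19*u/5)
g(X(-5, 4))*840 = (19*(10 - 1*(-5)**2)/5)*840 = (19*(10 - 1*25)/5)*840 = (19*(10 - 25)/5)*840 = ((19/5)*(-15))*840 = -57*840 = -47880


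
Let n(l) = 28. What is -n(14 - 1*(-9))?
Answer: -28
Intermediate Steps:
-n(14 - 1*(-9)) = -1*28 = -28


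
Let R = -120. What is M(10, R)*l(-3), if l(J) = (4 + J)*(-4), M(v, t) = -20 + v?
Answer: 40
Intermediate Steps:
l(J) = -16 - 4*J
M(10, R)*l(-3) = (-20 + 10)*(-16 - 4*(-3)) = -10*(-16 + 12) = -10*(-4) = 40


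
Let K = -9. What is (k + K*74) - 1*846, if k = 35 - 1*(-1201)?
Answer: -276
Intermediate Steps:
k = 1236 (k = 35 + 1201 = 1236)
(k + K*74) - 1*846 = (1236 - 9*74) - 1*846 = (1236 - 666) - 846 = 570 - 846 = -276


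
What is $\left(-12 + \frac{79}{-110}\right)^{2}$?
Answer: $\frac{1957201}{12100} \approx 161.75$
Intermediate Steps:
$\left(-12 + \frac{79}{-110}\right)^{2} = \left(-12 + 79 \left(- \frac{1}{110}\right)\right)^{2} = \left(-12 - \frac{79}{110}\right)^{2} = \left(- \frac{1399}{110}\right)^{2} = \frac{1957201}{12100}$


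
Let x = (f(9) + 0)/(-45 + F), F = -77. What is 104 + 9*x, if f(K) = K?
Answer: 12607/122 ≈ 103.34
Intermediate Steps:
x = -9/122 (x = (9 + 0)/(-45 - 77) = 9/(-122) = 9*(-1/122) = -9/122 ≈ -0.073771)
104 + 9*x = 104 + 9*(-9/122) = 104 - 81/122 = 12607/122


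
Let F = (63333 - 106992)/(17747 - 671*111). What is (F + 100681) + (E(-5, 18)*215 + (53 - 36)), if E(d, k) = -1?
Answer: 5700846181/56734 ≈ 1.0048e+5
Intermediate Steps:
F = 43659/56734 (F = -43659/(17747 - 74481) = -43659/(-56734) = -43659*(-1/56734) = 43659/56734 ≈ 0.76954)
(F + 100681) + (E(-5, 18)*215 + (53 - 36)) = (43659/56734 + 100681) + (-1*215 + (53 - 36)) = 5712079513/56734 + (-215 + 17) = 5712079513/56734 - 198 = 5700846181/56734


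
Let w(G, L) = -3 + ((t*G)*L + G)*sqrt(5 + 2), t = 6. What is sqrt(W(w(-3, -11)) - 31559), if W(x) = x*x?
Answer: sqrt(234625 - 1170*sqrt(7)) ≈ 481.18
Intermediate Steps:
w(G, L) = -3 + sqrt(7)*(G + 6*G*L) (w(G, L) = -3 + ((6*G)*L + G)*sqrt(5 + 2) = -3 + (6*G*L + G)*sqrt(7) = -3 + (G + 6*G*L)*sqrt(7) = -3 + sqrt(7)*(G + 6*G*L))
W(x) = x**2
sqrt(W(w(-3, -11)) - 31559) = sqrt((-3 - 3*sqrt(7) + 6*(-3)*(-11)*sqrt(7))**2 - 31559) = sqrt((-3 - 3*sqrt(7) + 198*sqrt(7))**2 - 31559) = sqrt((-3 + 195*sqrt(7))**2 - 31559) = sqrt(-31559 + (-3 + 195*sqrt(7))**2)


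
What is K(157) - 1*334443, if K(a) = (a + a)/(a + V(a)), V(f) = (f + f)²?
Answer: -210364645/629 ≈ -3.3444e+5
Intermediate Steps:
V(f) = 4*f² (V(f) = (2*f)² = 4*f²)
K(a) = 2*a/(a + 4*a²) (K(a) = (a + a)/(a + 4*a²) = (2*a)/(a + 4*a²) = 2*a/(a + 4*a²))
K(157) - 1*334443 = 2/(1 + 4*157) - 1*334443 = 2/(1 + 628) - 334443 = 2/629 - 334443 = -210364645/629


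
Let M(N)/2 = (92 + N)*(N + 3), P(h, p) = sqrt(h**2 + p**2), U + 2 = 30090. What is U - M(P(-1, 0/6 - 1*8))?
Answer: 29406 - 190*sqrt(65) ≈ 27874.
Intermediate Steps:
U = 30088 (U = -2 + 30090 = 30088)
M(N) = 2*(3 + N)*(92 + N) (M(N) = 2*((92 + N)*(N + 3)) = 2*((92 + N)*(3 + N)) = 2*((3 + N)*(92 + N)) = 2*(3 + N)*(92 + N))
U - M(P(-1, 0/6 - 1*8)) = 30088 - (552 + 2*(sqrt((-1)**2 + (0/6 - 1*8)**2))**2 + 190*sqrt((-1)**2 + (0/6 - 1*8)**2)) = 30088 - (552 + 2*(sqrt(1 + (0*(1/6) - 8)**2))**2 + 190*sqrt(1 + (0*(1/6) - 8)**2)) = 30088 - (552 + 2*(sqrt(1 + (0 - 8)**2))**2 + 190*sqrt(1 + (0 - 8)**2)) = 30088 - (552 + 2*(sqrt(1 + (-8)**2))**2 + 190*sqrt(1 + (-8)**2)) = 30088 - (552 + 2*(sqrt(1 + 64))**2 + 190*sqrt(1 + 64)) = 30088 - (552 + 2*(sqrt(65))**2 + 190*sqrt(65)) = 30088 - (552 + 2*65 + 190*sqrt(65)) = 30088 - (552 + 130 + 190*sqrt(65)) = 30088 - (682 + 190*sqrt(65)) = 30088 + (-682 - 190*sqrt(65)) = 29406 - 190*sqrt(65)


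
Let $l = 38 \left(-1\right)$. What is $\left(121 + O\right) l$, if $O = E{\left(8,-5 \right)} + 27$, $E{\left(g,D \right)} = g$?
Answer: $-5928$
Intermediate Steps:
$l = -38$
$O = 35$ ($O = 8 + 27 = 35$)
$\left(121 + O\right) l = \left(121 + 35\right) \left(-38\right) = 156 \left(-38\right) = -5928$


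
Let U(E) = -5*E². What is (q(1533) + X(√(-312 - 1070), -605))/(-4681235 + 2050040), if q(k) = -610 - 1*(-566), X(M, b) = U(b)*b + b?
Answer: -369074992/877065 ≈ -420.81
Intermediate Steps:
X(M, b) = b - 5*b³ (X(M, b) = (-5*b²)*b + b = -5*b³ + b = b - 5*b³)
q(k) = -44 (q(k) = -610 + 566 = -44)
(q(1533) + X(√(-312 - 1070), -605))/(-4681235 + 2050040) = (-44 + (-605 - 5*(-605)³))/(-4681235 + 2050040) = (-44 + (-605 - 5*(-221445125)))/(-2631195) = (-44 + (-605 + 1107225625))*(-1/2631195) = (-44 + 1107225020)*(-1/2631195) = 1107224976*(-1/2631195) = -369074992/877065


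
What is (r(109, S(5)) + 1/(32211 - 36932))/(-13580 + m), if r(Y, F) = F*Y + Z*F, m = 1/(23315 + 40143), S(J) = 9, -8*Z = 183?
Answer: -928863714577/16273469022876 ≈ -0.057078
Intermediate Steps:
Z = -183/8 (Z = -⅛*183 = -183/8 ≈ -22.875)
m = 1/63458 ≈ 1.5758e-5
r(Y, F) = -183*F/8 + F*Y (r(Y, F) = F*Y - 183*F/8 = -183*F/8 + F*Y)
(r(109, S(5)) + 1/(32211 - 36932))/(-13580 + m) = ((⅛)*9*(-183 + 8*109) + 1/(32211 - 36932))/(-13580 + 1/63458) = ((⅛)*9*(-183 + 872) + 1/(-4721))/(-861759639/63458) = ((⅛)*9*689 - 1/4721)*(-63458/861759639) = (6201/8 - 1/4721)*(-63458/861759639) = (29274913/37768)*(-63458/861759639) = -928863714577/16273469022876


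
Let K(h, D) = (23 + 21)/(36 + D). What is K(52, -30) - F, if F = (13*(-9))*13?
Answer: 4585/3 ≈ 1528.3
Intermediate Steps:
F = -1521 (F = -117*13 = -1521)
K(h, D) = 44/(36 + D)
K(52, -30) - F = 44/(36 - 30) - 1*(-1521) = 44/6 + 1521 = 44*(⅙) + 1521 = 22/3 + 1521 = 4585/3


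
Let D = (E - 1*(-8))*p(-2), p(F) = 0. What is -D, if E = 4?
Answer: 0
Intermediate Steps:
D = 0 (D = (4 - 1*(-8))*0 = (4 + 8)*0 = 12*0 = 0)
-D = -1*0 = 0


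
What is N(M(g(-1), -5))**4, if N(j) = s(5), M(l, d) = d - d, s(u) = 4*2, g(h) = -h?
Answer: 4096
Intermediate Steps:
s(u) = 8
M(l, d) = 0
N(j) = 8
N(M(g(-1), -5))**4 = 8**4 = 4096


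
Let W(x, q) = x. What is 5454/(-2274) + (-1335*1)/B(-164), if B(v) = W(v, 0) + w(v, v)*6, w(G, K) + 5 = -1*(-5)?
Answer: 356889/62156 ≈ 5.7418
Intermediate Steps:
w(G, K) = 0 (w(G, K) = -5 - 1*(-5) = -5 + 5 = 0)
B(v) = v (B(v) = v + 0*6 = v + 0 = v)
5454/(-2274) + (-1335*1)/B(-164) = 5454/(-2274) - 1335*1/(-164) = 5454*(-1/2274) - 1335*(-1/164) = -909/379 + 1335/164 = 356889/62156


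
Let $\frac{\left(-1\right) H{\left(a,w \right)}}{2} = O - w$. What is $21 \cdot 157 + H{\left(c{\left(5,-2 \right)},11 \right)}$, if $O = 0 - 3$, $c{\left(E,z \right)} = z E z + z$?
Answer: $3325$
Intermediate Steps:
$c{\left(E,z \right)} = z + E z^{2}$ ($c{\left(E,z \right)} = E z z + z = E z^{2} + z = z + E z^{2}$)
$O = -3$ ($O = 0 - 3 = -3$)
$H{\left(a,w \right)} = 6 + 2 w$ ($H{\left(a,w \right)} = - 2 \left(-3 - w\right) = 6 + 2 w$)
$21 \cdot 157 + H{\left(c{\left(5,-2 \right)},11 \right)} = 21 \cdot 157 + \left(6 + 2 \cdot 11\right) = 3297 + \left(6 + 22\right) = 3297 + 28 = 3325$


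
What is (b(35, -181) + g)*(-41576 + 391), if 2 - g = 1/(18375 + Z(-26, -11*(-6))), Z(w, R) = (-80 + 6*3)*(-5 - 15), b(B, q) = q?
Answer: 28920815382/3923 ≈ 7.3721e+6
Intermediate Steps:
Z(w, R) = 1240 (Z(w, R) = (-80 + 18)*(-20) = -62*(-20) = 1240)
g = 39229/19615 (g = 2 - 1/(18375 + 1240) = 2 - 1/19615 = 39229/19615 ≈ 1.9999)
(b(35, -181) + g)*(-41576 + 391) = (-181 + 39229/19615)*(-41576 + 391) = -3511086/19615*(-41185) = 28920815382/3923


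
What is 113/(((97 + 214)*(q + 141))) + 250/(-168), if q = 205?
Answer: -6720629/4519452 ≈ -1.4870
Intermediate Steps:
113/(((97 + 214)*(q + 141))) + 250/(-168) = 113/(((97 + 214)*(205 + 141))) + 250/(-168) = 113/((311*346)) + 250*(-1/168) = 113/107606 - 125/84 = -6720629/4519452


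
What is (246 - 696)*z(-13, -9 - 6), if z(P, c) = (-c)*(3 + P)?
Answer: 67500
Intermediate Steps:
z(P, c) = -c*(3 + P)
(246 - 696)*z(-13, -9 - 6) = (246 - 696)*(-(-9 - 6)*(3 - 13)) = -(-450)*(-15)*(-10) = -450*(-150) = 67500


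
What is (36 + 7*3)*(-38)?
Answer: -2166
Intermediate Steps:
(36 + 7*3)*(-38) = (36 + 21)*(-38) = 57*(-38) = -2166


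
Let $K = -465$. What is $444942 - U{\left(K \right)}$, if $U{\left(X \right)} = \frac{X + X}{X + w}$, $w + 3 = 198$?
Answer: $\frac{4004447}{9} \approx 4.4494 \cdot 10^{5}$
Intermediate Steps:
$w = 195$ ($w = -3 + 198 = 195$)
$U{\left(X \right)} = \frac{2 X}{195 + X}$ ($U{\left(X \right)} = \frac{X + X}{X + 195} = \frac{2 X}{195 + X}$)
$444942 - U{\left(K \right)} = 444942 - 2 \left(-465\right) \frac{1}{195 - 465} = 444942 - 2 \left(-465\right) \frac{1}{-270} = 444942 - 2 \left(-465\right) \left(- \frac{1}{270}\right) = 444942 - \frac{31}{9} = \frac{4004447}{9}$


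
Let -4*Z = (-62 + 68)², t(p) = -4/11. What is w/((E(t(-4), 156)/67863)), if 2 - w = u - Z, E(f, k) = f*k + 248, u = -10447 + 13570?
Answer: -1168261545/1052 ≈ -1.1105e+6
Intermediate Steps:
t(p) = -4/11 (t(p) = -4*1/11 = -4/11)
u = 3123
Z = -9 (Z = -(-62 + 68)²/4 = -¼*6² = -¼*36 = -9)
E(f, k) = 248 + f*k
w = -3130 (w = 2 - (3123 - 1*(-9)) = 2 - (3123 + 9) = 2 - 1*3132 = 2 - 3132 = -3130)
w/((E(t(-4), 156)/67863)) = -3130*67863/(248 - 4/11*156) = -3130*67863/(248 - 624/11) = -3130/((2104/11)*(1/67863)) = -3130/2104/746493 = -3130*746493/2104 = -1168261545/1052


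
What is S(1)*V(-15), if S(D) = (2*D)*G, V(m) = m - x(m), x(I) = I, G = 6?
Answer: 0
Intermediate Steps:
V(m) = 0 (V(m) = m - m = 0)
S(D) = 12*D (S(D) = (2*D)*6 = 12*D)
S(1)*V(-15) = (12*1)*0 = 12*0 = 0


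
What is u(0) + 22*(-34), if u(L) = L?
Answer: -748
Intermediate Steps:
u(0) + 22*(-34) = 0 + 22*(-34) = 0 - 748 = -748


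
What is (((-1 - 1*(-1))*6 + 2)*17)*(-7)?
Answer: -238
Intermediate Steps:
(((-1 - 1*(-1))*6 + 2)*17)*(-7) = (((-1 + 1)*6 + 2)*17)*(-7) = ((0*6 + 2)*17)*(-7) = ((0 + 2)*17)*(-7) = (2*17)*(-7) = 34*(-7) = -238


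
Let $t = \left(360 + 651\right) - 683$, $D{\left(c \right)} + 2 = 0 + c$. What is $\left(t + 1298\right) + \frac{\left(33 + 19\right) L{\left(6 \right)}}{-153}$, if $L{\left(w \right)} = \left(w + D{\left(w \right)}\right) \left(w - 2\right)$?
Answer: $\frac{246698}{153} \approx 1612.4$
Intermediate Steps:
$D{\left(c \right)} = -2 + c$ ($D{\left(c \right)} = -2 + \left(0 + c\right) = -2 + c$)
$L{\left(w \right)} = \left(-2 + w\right) \left(-2 + 2 w\right)$ ($L{\left(w \right)} = \left(w + \left(-2 + w\right)\right) \left(w - 2\right) = \left(-2 + 2 w\right) \left(-2 + w\right) = \left(-2 + w\right) \left(-2 + 2 w\right)$)
$t = 328$ ($t = 1011 - 683 = 328$)
$\left(t + 1298\right) + \frac{\left(33 + 19\right) L{\left(6 \right)}}{-153} = \left(328 + 1298\right) + \frac{\left(33 + 19\right) \left(4 - 36 + 2 \cdot 6^{2}\right)}{-153} = 1626 + 52 \left(4 - 36 + 2 \cdot 36\right) \left(- \frac{1}{153}\right) = 1626 + 52 \left(4 - 36 + 72\right) \left(- \frac{1}{153}\right) = 1626 + 52 \cdot 40 \left(- \frac{1}{153}\right) = 1626 + 2080 \left(- \frac{1}{153}\right) = 1626 - \frac{2080}{153} = \frac{246698}{153}$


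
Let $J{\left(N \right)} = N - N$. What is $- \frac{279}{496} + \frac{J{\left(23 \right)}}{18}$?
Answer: $- \frac{9}{16} \approx -0.5625$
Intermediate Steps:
$J{\left(N \right)} = 0$
$- \frac{279}{496} + \frac{J{\left(23 \right)}}{18} = - \frac{279}{496} + \frac{0}{18} = \left(-279\right) \frac{1}{496} + 0 \cdot \frac{1}{18} = - \frac{9}{16} + 0 = - \frac{9}{16}$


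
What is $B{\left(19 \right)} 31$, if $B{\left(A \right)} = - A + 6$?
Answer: $-403$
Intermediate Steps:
$B{\left(A \right)} = 6 - A$
$B{\left(19 \right)} 31 = \left(6 - 19\right) 31 = \left(-13\right) 31 = -403$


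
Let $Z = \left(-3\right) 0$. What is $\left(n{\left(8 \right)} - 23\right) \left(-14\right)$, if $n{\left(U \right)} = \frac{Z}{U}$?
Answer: $322$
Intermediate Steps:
$Z = 0$
$n{\left(U \right)} = 0$ ($n{\left(U \right)} = \frac{0}{U} = 0$)
$\left(n{\left(8 \right)} - 23\right) \left(-14\right) = \left(0 - 23\right) \left(-14\right) = \left(-23\right) \left(-14\right) = 322$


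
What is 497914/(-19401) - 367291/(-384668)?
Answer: -184405769861/7462943868 ≈ -24.710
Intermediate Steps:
497914/(-19401) - 367291/(-384668) = 497914*(-1/19401) - 367291*(-1/384668) = -497914/19401 + 367291/384668 = -184405769861/7462943868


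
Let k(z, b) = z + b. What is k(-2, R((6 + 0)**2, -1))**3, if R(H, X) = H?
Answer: 39304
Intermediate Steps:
k(z, b) = b + z
k(-2, R((6 + 0)**2, -1))**3 = ((6 + 0)**2 - 2)**3 = (6**2 - 2)**3 = (36 - 2)**3 = 34**3 = 39304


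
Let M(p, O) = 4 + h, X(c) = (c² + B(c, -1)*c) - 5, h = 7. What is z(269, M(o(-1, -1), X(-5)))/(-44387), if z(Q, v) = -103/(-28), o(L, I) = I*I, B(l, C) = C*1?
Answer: -103/1242836 ≈ -8.2875e-5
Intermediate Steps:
B(l, C) = C
o(L, I) = I²
X(c) = -5 + c² - c (X(c) = (c² - c) - 5 = -5 + c² - c)
M(p, O) = 11 (M(p, O) = 4 + 7 = 11)
z(Q, v) = 103/28 (z(Q, v) = -103*(-1/28) = 103/28)
z(269, M(o(-1, -1), X(-5)))/(-44387) = (103/28)/(-44387) = (103/28)*(-1/44387) = -103/1242836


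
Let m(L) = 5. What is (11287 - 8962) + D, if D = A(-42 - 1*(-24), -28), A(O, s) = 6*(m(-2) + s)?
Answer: 2187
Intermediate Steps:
A(O, s) = 30 + 6*s (A(O, s) = 6*(5 + s) = 30 + 6*s)
D = -138 (D = 30 + 6*(-28) = 30 - 168 = -138)
(11287 - 8962) + D = (11287 - 8962) - 138 = 2325 - 138 = 2187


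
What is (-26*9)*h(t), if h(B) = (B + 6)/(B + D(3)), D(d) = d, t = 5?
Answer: -1287/4 ≈ -321.75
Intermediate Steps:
h(B) = (6 + B)/(3 + B) (h(B) = (B + 6)/(B + 3) = (6 + B)/(3 + B))
(-26*9)*h(t) = (-26*9)*((6 + 5)/(3 + 5)) = -234*11/8 = -1287/4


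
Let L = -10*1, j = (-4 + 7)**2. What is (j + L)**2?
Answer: 1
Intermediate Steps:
j = 9 (j = 3**2 = 9)
L = -10
(j + L)**2 = (9 - 10)**2 = (-1)**2 = 1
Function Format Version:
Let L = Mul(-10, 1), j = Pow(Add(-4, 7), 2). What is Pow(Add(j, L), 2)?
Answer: 1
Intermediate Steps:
j = 9 (j = Pow(3, 2) = 9)
L = -10
Pow(Add(j, L), 2) = Pow(Add(9, -10), 2) = Pow(-1, 2) = 1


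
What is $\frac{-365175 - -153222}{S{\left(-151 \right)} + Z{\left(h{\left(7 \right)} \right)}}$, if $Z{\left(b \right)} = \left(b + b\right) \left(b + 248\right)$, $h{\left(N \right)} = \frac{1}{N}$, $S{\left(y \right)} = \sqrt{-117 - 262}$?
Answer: $- \frac{36079911378}{12978655} + \frac{508899153 i \sqrt{379}}{12978655} \approx -2779.9 + 763.35 i$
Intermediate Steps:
$S{\left(y \right)} = i \sqrt{379}$ ($S{\left(y \right)} = \sqrt{-379} = i \sqrt{379}$)
$Z{\left(b \right)} = 2 b \left(248 + b\right)$
$\frac{-365175 - -153222}{S{\left(-151 \right)} + Z{\left(h{\left(7 \right)} \right)}} = \frac{-365175 - -153222}{i \sqrt{379} + \frac{2 \left(248 + \frac{1}{7}\right)}{7}} = \frac{-365175 + 153222}{i \sqrt{379} + 2 \cdot \frac{1}{7} \left(248 + \frac{1}{7}\right)} = - \frac{211953}{i \sqrt{379} + 2 \cdot \frac{1}{7} \cdot \frac{1737}{7}} = - \frac{211953}{i \sqrt{379} + \frac{3474}{49}} = - \frac{211953}{\frac{3474}{49} + i \sqrt{379}}$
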